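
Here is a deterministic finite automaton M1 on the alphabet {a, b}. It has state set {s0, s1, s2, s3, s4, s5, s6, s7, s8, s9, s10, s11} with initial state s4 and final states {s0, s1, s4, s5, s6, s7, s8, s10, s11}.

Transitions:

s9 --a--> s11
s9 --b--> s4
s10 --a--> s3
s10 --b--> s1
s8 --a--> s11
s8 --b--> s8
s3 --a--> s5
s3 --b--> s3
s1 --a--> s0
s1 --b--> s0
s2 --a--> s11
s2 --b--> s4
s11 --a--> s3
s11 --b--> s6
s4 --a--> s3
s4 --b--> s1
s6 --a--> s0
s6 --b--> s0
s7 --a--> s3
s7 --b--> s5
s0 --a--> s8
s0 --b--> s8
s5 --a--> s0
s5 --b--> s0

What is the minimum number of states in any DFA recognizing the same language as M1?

5

States {s2,s7,s9,s10} cannot be reached from the start state, so discard them.
P0 = {s0,s1,s4,s5,s6,s8,s11} | {s3}.
On input a, block {s0,s1,s4,s5,s6,s8,s11} splits into {s0,s1,s5,s6,s8} and {s4,s11}.
On input a, block {s0,s1,s5,s6,s8} splits into {s0,s1,s5,s6} and {s8}.
Split {s0,s1,s5,s6} by δ(·,a) → {s1,s5,s6} and {s0}.
No further refinement is possible. Final partition (5 blocks): {s1,s5,s6} | {s3} | {s4,s11} | {s8} | {s0}.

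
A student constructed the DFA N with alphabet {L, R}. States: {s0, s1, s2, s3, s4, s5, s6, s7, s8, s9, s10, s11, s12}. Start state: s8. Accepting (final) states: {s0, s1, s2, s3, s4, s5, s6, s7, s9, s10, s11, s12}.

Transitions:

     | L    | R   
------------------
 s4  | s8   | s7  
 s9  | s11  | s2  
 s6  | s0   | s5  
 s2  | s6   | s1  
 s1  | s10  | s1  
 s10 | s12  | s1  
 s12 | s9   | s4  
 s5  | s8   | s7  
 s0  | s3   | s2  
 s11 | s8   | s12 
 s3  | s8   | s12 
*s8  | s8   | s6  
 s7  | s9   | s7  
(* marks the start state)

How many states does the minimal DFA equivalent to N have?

8

All states are reachable from the start state.
Initial partition by acceptance: {s0,s1,s2,s3,s4,s5,s6,s7,s9,s10,s11,s12} | {s8}.
Refine {s0,s1,s2,s3,s4,s5,s6,s7,s9,s10,s11,s12} on symbol L: members go to different blocks, giving {s0,s1,s2,s6,s7,s9,s10,s12} and {s3,s4,s5,s11}.
On input L, block {s0,s1,s2,s6,s7,s9,s10,s12} splits into {s1,s2,s6,s7,s10,s12} and {s0,s9}.
On input L, block {s1,s2,s6,s7,s10,s12} splits into {s1,s2,s10} and {s6,s7,s12}.
Split {s1,s2,s10} by δ(·,L) → {s2,s10} and {s1}.
Split {s6,s7,s12} by δ(·,R) → {s6,s12} and {s7}.
Split {s3,s4,s5,s11} by δ(·,R) → {s3,s11} and {s4,s5}.
The partition is now stable with 8 blocks: {s2,s10} | {s8} | {s3,s11} | {s0,s9} | {s6,s12} | {s1} | {s7} | {s4,s5}.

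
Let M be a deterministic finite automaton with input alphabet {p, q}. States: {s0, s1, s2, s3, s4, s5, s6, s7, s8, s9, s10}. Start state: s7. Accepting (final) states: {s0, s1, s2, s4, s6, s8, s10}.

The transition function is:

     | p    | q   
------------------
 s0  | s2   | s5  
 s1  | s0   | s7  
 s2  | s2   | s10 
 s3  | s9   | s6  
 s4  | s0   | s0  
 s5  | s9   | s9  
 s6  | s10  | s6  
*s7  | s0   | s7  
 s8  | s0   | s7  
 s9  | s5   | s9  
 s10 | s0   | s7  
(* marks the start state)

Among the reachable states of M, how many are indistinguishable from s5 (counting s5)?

2

First remove the unreachable states {s1,s3,s4,s6,s8}; 6 states remain.
Start with accepting vs non-accepting: {s0,s2,s10} | {s5,s7,s9}.
Refine {s0,s2,s10} on symbol q: members go to different blocks, giving {s0,s10} and {s2}.
Refine {s0,s10} on symbol p: members go to different blocks, giving {s0} and {s10}.
On input p, block {s5,s7,s9} splits into {s5,s9} and {s7}.
Stable partition: {s0} | {s5,s9} | {s2} | {s10} | {s7} — 5 equivalence classes.
The equivalence class containing s5 is {s5,s9}, of size 2.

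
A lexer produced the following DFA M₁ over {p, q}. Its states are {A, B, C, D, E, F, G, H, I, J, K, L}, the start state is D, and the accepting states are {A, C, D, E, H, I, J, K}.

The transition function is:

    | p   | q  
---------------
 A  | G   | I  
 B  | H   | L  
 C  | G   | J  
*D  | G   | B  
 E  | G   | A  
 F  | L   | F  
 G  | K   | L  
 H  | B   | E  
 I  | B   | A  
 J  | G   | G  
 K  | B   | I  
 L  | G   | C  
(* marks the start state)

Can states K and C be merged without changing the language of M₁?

No

First remove the unreachable states {F}; 11 states remain.
Start with accepting vs non-accepting: {A,C,D,E,H,I,J,K} | {B,G,L}.
Refine {A,C,D,E,H,I,J,K} on symbol q: members go to different blocks, giving {A,C,E,H,I,K} and {D,J}.
Refine {A,C,E,H,I,K} on symbol q: members go to different blocks, giving {A,E,H,I,K} and {C}.
Refine {B,G,L} on symbol p: members go to different blocks, giving {B,G} and {L}.
The partition is now stable with 5 blocks: {A,E,H,I,K} | {B,G} | {D,J} | {C} | {L}.
K and C end up in different blocks, so they are distinguishable. For instance, the string 'qq' is accepted from only K.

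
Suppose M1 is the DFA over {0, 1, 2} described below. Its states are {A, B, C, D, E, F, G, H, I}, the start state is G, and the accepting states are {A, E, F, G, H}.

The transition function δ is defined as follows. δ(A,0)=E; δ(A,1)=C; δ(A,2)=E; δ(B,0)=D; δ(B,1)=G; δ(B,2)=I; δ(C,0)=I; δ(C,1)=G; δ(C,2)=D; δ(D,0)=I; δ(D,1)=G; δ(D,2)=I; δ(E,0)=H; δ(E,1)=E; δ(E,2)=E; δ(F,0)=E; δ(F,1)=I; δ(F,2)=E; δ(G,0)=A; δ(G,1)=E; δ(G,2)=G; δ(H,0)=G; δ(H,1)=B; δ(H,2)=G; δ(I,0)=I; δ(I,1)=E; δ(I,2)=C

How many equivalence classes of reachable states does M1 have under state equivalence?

States {F} cannot be reached from the start state, so discard them.
Start with accepting vs non-accepting: {A,E,G,H} | {B,C,D,I}.
Split {A,E,G,H} by δ(·,1) → {A,H} and {E,G}.
No further refinement is possible. Final partition (3 blocks): {A,H} | {B,C,D,I} | {E,G}.

3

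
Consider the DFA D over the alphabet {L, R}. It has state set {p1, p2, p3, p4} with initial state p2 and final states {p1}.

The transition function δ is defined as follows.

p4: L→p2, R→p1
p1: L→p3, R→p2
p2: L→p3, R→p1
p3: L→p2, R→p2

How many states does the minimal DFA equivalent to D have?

3

Reachable states from the start: {p1,p2,p3}. Unreachable: {p4} — drop them.
Initial partition by acceptance: {p1} | {p2,p3}.
Split {p2,p3} by δ(·,R) → {p2} and {p3}.
No further refinement is possible. Final partition (3 blocks): {p1} | {p2} | {p3}.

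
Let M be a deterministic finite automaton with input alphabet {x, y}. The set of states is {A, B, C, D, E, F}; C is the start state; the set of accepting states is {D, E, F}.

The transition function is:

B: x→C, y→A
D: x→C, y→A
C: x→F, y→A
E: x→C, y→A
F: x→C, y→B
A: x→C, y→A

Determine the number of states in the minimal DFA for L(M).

States {D,E} cannot be reached from the start state, so discard them.
Start with accepting vs non-accepting: {F} | {A,B,C}.
Refine {A,B,C} on symbol x: members go to different blocks, giving {A,B} and {C}.
The partition is now stable with 3 blocks: {F} | {A,B} | {C}.

3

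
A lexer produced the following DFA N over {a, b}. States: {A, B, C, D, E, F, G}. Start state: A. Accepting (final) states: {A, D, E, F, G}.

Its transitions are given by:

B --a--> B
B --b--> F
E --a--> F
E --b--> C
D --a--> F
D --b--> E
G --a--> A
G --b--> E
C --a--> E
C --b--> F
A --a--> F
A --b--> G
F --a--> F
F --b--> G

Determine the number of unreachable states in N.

2

BFS from A reaches {A, C, E, F, G}; the 2 state(s) B, D are never visited.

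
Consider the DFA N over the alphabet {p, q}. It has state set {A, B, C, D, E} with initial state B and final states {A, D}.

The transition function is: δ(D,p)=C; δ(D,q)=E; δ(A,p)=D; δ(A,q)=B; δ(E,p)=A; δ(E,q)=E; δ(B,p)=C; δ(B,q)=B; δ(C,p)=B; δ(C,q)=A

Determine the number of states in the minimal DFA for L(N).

Start with accepting vs non-accepting: {A,D} | {B,C,E}.
Split {A,D} by δ(·,p) → {A} and {D}.
Split {B,C,E} by δ(·,p) → {B,C} and {E}.
On input q, block {B,C} splits into {B} and {C}.
The partition is now stable with 5 blocks: {A} | {B} | {D} | {E} | {C}.

5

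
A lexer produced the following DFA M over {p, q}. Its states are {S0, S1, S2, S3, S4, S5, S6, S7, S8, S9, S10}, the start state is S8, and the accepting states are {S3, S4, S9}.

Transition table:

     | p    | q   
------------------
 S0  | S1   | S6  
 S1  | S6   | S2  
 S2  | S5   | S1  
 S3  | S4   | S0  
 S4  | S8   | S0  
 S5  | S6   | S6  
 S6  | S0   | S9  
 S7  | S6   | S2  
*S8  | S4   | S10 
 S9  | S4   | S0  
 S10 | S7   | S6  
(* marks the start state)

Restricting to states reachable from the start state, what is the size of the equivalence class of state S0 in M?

2

States {S3} cannot be reached from the start state, so discard them.
Start with accepting vs non-accepting: {S4,S9} | {S0,S1,S2,S5,S6,S7,S8,S10}.
Split {S4,S9} by δ(·,p) → {S4} and {S9}.
Split {S0,S1,S2,S5,S6,S7,S8,S10} by δ(·,p) → {S0,S1,S2,S5,S6,S7,S10} and {S8}.
Refine {S0,S1,S2,S5,S6,S7,S10} on symbol q: members go to different blocks, giving {S0,S1,S2,S5,S7,S10} and {S6}.
Refine {S0,S1,S2,S5,S7,S10} on symbol p: members go to different blocks, giving {S0,S2,S10} and {S1,S5,S7}.
On input q, block {S0,S2,S10} splits into {S0,S10} and {S2}.
Split {S1,S5,S7} by δ(·,q) → {S1,S7} and {S5}.
The partition is now stable with 8 blocks: {S4} | {S0,S10} | {S9} | {S8} | {S6} | {S1,S7} | {S2} | {S5}.
State S0 belongs to the block {S0,S10}, which has 2 states.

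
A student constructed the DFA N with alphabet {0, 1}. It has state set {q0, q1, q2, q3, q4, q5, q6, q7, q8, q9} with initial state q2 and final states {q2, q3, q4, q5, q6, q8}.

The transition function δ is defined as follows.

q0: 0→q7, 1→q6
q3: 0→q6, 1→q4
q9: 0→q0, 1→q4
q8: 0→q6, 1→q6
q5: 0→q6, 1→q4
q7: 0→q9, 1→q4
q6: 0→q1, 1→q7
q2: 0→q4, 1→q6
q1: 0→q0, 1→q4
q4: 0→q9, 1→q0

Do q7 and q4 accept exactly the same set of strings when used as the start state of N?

No

States {q3,q5,q8} cannot be reached from the start state, so discard them.
Start with accepting vs non-accepting: {q2,q4,q6} | {q0,q1,q7,q9}.
Split {q2,q4,q6} by δ(·,0) → {q4,q6} and {q2}.
Stable partition: {q4,q6} | {q0,q1,q7,q9} | {q2} — 3 equivalence classes.
q7 and q4 end up in different blocks, so they are distinguishable. For instance, the string 'ε' is accepted from only q4.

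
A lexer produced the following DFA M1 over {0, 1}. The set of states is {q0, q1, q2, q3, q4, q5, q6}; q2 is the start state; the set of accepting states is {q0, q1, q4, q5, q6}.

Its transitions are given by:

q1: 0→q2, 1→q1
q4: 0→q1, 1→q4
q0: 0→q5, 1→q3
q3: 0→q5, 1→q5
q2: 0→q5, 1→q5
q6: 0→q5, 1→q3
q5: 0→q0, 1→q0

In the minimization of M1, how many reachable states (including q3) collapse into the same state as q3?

States {q1,q4,q6} cannot be reached from the start state, so discard them.
Initial partition by acceptance: {q0,q5} | {q2,q3}.
On input 1, block {q0,q5} splits into {q0} and {q5}.
Stable partition: {q0} | {q2,q3} | {q5} — 3 equivalence classes.
The equivalence class containing q3 is {q2,q3}, of size 2.

2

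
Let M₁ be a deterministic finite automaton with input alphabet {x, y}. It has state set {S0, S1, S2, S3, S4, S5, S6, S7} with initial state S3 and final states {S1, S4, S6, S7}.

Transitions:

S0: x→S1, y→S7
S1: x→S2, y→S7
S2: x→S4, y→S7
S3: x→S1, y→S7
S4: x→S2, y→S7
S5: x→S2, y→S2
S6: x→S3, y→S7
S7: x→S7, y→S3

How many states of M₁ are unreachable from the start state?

3

BFS from S3 reaches {S1, S2, S3, S4, S7}; the 3 state(s) S0, S5, S6 are never visited.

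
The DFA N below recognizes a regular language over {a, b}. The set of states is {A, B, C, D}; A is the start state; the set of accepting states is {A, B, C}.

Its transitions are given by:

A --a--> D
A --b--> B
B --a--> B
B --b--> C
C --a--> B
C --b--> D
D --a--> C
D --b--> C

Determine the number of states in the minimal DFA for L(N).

All states are reachable from the start state.
Initial partition by acceptance: {A,B,C} | {D}.
Refine {A,B,C} on symbol a: members go to different blocks, giving {B,C} and {A}.
Split {B,C} by δ(·,b) → {B} and {C}.
Stable partition: {B} | {D} | {A} | {C} — 4 equivalence classes.

4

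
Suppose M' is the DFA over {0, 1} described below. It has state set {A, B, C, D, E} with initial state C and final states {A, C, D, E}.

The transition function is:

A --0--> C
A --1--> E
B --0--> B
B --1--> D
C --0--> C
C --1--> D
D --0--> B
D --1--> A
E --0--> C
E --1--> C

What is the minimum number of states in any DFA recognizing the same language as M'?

P0 = {A,C,D,E} | {B}.
Split {A,C,D,E} by δ(·,0) → {A,C,E} and {D}.
Split {A,C,E} by δ(·,1) → {A,E} and {C}.
Split {A,E} by δ(·,1) → {A} and {E}.
No further refinement is possible. Final partition (5 blocks): {A} | {B} | {D} | {C} | {E}.

5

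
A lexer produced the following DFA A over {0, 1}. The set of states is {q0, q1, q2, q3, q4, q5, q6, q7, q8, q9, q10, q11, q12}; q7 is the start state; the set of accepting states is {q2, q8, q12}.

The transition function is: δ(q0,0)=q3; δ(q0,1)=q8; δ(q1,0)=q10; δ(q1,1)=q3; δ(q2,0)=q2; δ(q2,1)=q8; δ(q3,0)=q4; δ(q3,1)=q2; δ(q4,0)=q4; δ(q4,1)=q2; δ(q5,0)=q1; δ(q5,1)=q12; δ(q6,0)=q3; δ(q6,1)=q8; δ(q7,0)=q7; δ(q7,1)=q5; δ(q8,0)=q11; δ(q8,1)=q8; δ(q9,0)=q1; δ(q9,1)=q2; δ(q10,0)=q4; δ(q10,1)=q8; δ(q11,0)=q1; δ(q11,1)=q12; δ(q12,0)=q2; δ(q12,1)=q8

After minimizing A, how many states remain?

States {q0,q6,q9} cannot be reached from the start state, so discard them.
P0 = {q2,q8,q12} | {q1,q3,q4,q5,q7,q10,q11}.
Split {q2,q8,q12} by δ(·,0) → {q2,q12} and {q8}.
Refine {q1,q3,q4,q5,q7,q10,q11} on symbol 1: members go to different blocks, giving {q3,q4,q5,q11} and {q1,q7} and {q10}.
Refine {q3,q4,q5,q11} on symbol 0: members go to different blocks, giving {q3,q4} and {q5,q11}.
Split {q1,q7} by δ(·,0) → {q1} and {q7}.
The partition is now stable with 7 blocks: {q2,q12} | {q3,q4} | {q8} | {q1} | {q10} | {q5,q11} | {q7}.

7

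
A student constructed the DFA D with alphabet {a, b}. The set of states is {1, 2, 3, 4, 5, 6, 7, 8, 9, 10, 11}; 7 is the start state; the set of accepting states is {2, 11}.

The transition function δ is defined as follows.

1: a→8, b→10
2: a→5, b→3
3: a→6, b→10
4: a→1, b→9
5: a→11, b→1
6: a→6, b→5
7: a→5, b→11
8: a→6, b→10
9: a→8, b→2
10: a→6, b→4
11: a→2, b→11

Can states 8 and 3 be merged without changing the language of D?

P0 = {2,11} | {1,3,4,5,6,7,8,9,10}.
Refine {2,11} on symbol a: members go to different blocks, giving {2} and {11}.
Refine {1,3,4,5,6,7,8,9,10} on symbol a: members go to different blocks, giving {1,3,4,6,7,8,9,10} and {5}.
Split {1,3,4,6,7,8,9,10} by δ(·,a) → {1,3,4,6,8,9,10} and {7}.
Split {1,3,4,6,8,9,10} by δ(·,b) → {1,3,4,8,10} and {6} and {9}.
Refine {1,3,4,8,10} on symbol a: members go to different blocks, giving {3,8,10} and {1,4}.
Split {3,8,10} by δ(·,b) → {3,8} and {10}.
Refine {1,4} on symbol a: members go to different blocks, giving {1} and {4}.
No further refinement is possible. Final partition (10 blocks): {2} | {3,8} | {11} | {5} | {7} | {6} | {9} | {1} | {10} | {4}.
8 and 3 lie in the same block of the stable partition, so they are equivalent — no string distinguishes them.

Yes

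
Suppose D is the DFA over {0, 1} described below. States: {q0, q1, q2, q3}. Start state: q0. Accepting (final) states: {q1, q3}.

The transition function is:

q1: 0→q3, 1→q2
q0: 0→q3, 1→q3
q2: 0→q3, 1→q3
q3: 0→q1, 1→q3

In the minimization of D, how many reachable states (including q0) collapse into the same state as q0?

Every state is reachable, so we keep all 4.
P0 = {q1,q3} | {q0,q2}.
Refine {q1,q3} on symbol 1: members go to different blocks, giving {q1} and {q3}.
Stable partition: {q1} | {q0,q2} | {q3} — 3 equivalence classes.
State q0 belongs to the block {q0,q2}, which has 2 states.

2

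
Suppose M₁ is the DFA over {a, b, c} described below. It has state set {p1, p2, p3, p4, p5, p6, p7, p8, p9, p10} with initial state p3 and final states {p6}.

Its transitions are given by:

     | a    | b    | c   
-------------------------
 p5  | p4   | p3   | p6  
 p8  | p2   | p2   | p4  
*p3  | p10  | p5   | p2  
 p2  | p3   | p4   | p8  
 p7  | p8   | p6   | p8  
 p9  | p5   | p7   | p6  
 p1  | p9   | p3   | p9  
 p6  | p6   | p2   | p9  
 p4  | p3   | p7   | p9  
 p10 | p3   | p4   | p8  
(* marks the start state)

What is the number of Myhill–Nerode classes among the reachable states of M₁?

First remove the unreachable states {p1}; 9 states remain.
Initial partition by acceptance: {p6} | {p2,p3,p4,p5,p7,p8,p9,p10}.
Split {p2,p3,p4,p5,p7,p8,p9,p10} by δ(·,b) → {p2,p3,p4,p5,p8,p9,p10} and {p7}.
Refine {p2,p3,p4,p5,p8,p9,p10} on symbol b: members go to different blocks, giving {p2,p3,p5,p8,p10} and {p4,p9}.
Split {p2,p3,p5,p8,p10} by δ(·,a) → {p2,p3,p8,p10} and {p5}.
Split {p2,p3,p8,p10} by δ(·,b) → {p2,p10} and {p3} and {p8}.
Refine {p4,p9} on symbol a: members go to different blocks, giving {p4} and {p9}.
Stable partition: {p6} | {p2,p10} | {p7} | {p4} | {p5} | {p3} | {p8} | {p9} — 8 equivalence classes.

8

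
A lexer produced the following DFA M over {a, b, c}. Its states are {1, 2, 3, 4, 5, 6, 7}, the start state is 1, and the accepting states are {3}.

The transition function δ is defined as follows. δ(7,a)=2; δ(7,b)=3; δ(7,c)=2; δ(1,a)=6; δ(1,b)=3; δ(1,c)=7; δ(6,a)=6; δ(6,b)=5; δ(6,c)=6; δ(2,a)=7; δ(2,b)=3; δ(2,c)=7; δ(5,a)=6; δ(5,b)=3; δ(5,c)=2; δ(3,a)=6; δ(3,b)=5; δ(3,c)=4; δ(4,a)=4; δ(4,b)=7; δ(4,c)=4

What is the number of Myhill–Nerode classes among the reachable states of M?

All states are reachable from the start state.
Start with accepting vs non-accepting: {3} | {1,2,4,5,6,7}.
Refine {1,2,4,5,6,7} on symbol b: members go to different blocks, giving {1,2,5,7} and {4,6}.
On input a, block {1,2,5,7} splits into {1,5} and {2,7}.
Split {4,6} by δ(·,b) → {4} and {6}.
The partition is now stable with 5 blocks: {3} | {1,5} | {4} | {2,7} | {6}.

5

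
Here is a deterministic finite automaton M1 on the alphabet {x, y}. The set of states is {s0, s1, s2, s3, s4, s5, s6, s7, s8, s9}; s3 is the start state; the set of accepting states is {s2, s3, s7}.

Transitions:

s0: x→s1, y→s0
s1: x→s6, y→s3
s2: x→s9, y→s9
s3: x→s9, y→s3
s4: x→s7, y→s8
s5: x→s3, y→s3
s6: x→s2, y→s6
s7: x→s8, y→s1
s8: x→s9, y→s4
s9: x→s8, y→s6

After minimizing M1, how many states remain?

8

States {s0,s5} cannot be reached from the start state, so discard them.
Initial partition by acceptance: {s2,s3,s7} | {s1,s4,s6,s8,s9}.
Refine {s2,s3,s7} on symbol y: members go to different blocks, giving {s2,s7} and {s3}.
Refine {s1,s4,s6,s8,s9} on symbol x: members go to different blocks, giving {s1,s8,s9} and {s4,s6}.
On input x, block {s1,s8,s9} splits into {s8,s9} and {s1}.
On input y, block {s2,s7} splits into {s2} and {s7}.
On input x, block {s4,s6} splits into {s4} and {s6}.
On input y, block {s8,s9} splits into {s8} and {s9}.
No further refinement is possible. Final partition (8 blocks): {s2} | {s8} | {s3} | {s4} | {s1} | {s7} | {s6} | {s9}.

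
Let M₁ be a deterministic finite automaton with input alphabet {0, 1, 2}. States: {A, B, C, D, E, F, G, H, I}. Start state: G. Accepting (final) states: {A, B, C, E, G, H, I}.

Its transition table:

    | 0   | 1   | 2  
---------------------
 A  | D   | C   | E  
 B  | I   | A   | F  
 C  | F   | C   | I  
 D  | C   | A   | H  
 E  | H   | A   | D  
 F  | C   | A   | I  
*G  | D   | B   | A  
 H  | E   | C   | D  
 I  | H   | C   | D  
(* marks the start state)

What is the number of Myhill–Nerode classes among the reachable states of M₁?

All states are reachable from the start state.
Start with accepting vs non-accepting: {A,B,C,E,G,H,I} | {D,F}.
Split {A,B,C,E,G,H,I} by δ(·,0) → {B,E,H,I} and {A,C,G}.
Refine {A,C,G} on symbol 1: members go to different blocks, giving {A,C} and {G}.
The partition is now stable with 4 blocks: {B,E,H,I} | {D,F} | {A,C} | {G}.

4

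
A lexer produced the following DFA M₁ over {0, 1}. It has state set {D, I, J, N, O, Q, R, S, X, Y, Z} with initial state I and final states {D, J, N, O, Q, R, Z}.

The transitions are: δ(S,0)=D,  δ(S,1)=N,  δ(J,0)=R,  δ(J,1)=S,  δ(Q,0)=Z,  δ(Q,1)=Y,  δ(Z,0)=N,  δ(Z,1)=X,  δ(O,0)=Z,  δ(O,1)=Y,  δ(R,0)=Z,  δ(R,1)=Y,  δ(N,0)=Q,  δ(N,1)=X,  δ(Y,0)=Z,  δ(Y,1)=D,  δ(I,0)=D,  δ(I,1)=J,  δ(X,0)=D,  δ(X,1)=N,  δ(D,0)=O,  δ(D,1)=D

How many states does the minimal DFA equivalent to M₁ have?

6

All states are reachable from the start state.
Start with accepting vs non-accepting: {D,J,N,O,Q,R,Z} | {I,S,X,Y}.
Split {D,J,N,O,Q,R,Z} by δ(·,1) → {J,N,O,Q,R,Z} and {D}.
On input 0, block {I,S,X,Y} splits into {I,S,X} and {Y}.
On input 1, block {J,N,O,Q,R,Z} splits into {J,N,Z} and {O,Q,R}.
Split {J,N,Z} by δ(·,0) → {J,N} and {Z}.
No further refinement is possible. Final partition (6 blocks): {J,N} | {I,S,X} | {D} | {Y} | {O,Q,R} | {Z}.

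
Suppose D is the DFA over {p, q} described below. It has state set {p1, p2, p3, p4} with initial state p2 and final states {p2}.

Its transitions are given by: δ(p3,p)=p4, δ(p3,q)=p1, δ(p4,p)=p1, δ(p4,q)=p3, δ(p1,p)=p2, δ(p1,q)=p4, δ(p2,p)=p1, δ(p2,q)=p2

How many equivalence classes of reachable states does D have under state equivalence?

Start with accepting vs non-accepting: {p2} | {p1,p3,p4}.
On input p, block {p1,p3,p4} splits into {p3,p4} and {p1}.
Split {p3,p4} by δ(·,p) → {p3} and {p4}.
The partition is now stable with 4 blocks: {p2} | {p3} | {p1} | {p4}.

4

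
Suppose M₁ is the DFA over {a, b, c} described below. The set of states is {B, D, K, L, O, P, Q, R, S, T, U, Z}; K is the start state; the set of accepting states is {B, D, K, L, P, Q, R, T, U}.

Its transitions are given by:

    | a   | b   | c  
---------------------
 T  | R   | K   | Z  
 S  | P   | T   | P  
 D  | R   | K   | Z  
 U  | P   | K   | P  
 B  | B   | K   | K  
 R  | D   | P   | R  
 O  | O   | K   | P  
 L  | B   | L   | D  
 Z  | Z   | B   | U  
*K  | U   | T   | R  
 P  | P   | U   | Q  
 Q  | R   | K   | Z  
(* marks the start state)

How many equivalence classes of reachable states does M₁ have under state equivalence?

7

States {L,O,S} cannot be reached from the start state, so discard them.
Initial partition by acceptance: {B,D,K,P,Q,R,T,U} | {Z}.
On input c, block {B,D,K,P,Q,R,T,U} splits into {B,K,P,R,U} and {D,Q,T}.
Split {B,K,P,R,U} by δ(·,a) → {B,K,P,U} and {R}.
On input b, block {B,K,P,U} splits into {B,P,U} and {K}.
Split {B,P,U} by δ(·,b) → {B,U} and {P}.
Split {B,U} by δ(·,a) → {B} and {U}.
The partition is now stable with 7 blocks: {B} | {Z} | {D,Q,T} | {R} | {K} | {P} | {U}.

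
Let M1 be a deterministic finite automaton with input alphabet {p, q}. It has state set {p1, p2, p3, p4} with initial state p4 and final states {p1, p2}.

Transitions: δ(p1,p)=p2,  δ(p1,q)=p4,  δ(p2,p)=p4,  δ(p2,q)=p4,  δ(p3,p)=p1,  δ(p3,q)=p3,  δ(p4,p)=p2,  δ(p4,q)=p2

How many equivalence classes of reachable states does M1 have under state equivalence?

First remove the unreachable states {p1,p3}; 2 states remain.
Initial partition by acceptance: {p2} | {p4}.
No further refinement is possible. Final partition (2 blocks): {p2} | {p4}.

2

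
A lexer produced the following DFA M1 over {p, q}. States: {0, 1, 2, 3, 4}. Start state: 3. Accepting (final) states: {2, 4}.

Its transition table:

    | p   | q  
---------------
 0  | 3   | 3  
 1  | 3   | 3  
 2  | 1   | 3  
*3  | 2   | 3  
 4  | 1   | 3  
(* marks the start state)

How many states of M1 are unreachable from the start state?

2

Starting at 3 and following transitions, the reachable set is {1, 2, 3}. That leaves 0, 4 unreachable — 2 in total.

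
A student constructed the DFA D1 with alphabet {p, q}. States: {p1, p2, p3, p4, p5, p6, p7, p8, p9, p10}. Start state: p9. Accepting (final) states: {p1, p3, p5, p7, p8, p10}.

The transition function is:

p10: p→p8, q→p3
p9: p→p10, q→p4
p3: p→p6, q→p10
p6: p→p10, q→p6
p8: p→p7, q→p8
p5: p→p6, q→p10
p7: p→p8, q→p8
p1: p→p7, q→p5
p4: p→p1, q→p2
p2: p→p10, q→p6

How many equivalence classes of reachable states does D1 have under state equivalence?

4

Initial partition by acceptance: {p1,p3,p5,p7,p8,p10} | {p2,p4,p6,p9}.
On input p, block {p1,p3,p5,p7,p8,p10} splits into {p1,p7,p8,p10} and {p3,p5}.
On input q, block {p1,p7,p8,p10} splits into {p1,p10} and {p7,p8}.
Stable partition: {p1,p10} | {p2,p4,p6,p9} | {p3,p5} | {p7,p8} — 4 equivalence classes.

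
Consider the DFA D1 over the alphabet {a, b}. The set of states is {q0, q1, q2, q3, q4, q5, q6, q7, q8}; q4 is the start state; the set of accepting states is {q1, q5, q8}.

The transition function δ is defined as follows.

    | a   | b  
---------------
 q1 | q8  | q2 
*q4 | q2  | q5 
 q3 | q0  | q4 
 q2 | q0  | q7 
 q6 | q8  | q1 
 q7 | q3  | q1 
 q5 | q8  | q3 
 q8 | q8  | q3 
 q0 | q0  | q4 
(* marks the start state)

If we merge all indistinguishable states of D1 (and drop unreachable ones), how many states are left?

States {q6} cannot be reached from the start state, so discard them.
Initial partition by acceptance: {q1,q5,q8} | {q0,q2,q3,q4,q7}.
Split {q0,q2,q3,q4,q7} by δ(·,b) → {q0,q2,q3} and {q4,q7}.
No further refinement is possible. Final partition (3 blocks): {q1,q5,q8} | {q0,q2,q3} | {q4,q7}.

3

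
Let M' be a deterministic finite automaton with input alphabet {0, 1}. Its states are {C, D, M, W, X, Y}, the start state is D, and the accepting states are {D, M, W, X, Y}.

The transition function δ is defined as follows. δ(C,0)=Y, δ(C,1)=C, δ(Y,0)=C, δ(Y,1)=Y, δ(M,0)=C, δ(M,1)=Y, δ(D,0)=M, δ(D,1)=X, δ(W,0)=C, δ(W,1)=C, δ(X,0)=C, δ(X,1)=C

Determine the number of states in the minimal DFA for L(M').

First remove the unreachable states {W}; 5 states remain.
P0 = {D,M,X,Y} | {C}.
On input 0, block {D,M,X,Y} splits into {M,X,Y} and {D}.
Split {M,X,Y} by δ(·,1) → {M,Y} and {X}.
No further refinement is possible. Final partition (4 blocks): {M,Y} | {C} | {D} | {X}.

4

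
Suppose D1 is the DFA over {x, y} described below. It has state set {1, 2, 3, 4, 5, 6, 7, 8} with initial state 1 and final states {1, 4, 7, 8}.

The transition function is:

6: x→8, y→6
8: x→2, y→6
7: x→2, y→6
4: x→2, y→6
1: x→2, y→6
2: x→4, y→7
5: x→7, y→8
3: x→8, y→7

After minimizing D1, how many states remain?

Reachable states from the start: {1,2,4,6,7,8}. Unreachable: {3,5} — drop them.
P0 = {1,4,7,8} | {2,6}.
Split {2,6} by δ(·,y) → {2} and {6}.
Stable partition: {1,4,7,8} | {2} | {6} — 3 equivalence classes.

3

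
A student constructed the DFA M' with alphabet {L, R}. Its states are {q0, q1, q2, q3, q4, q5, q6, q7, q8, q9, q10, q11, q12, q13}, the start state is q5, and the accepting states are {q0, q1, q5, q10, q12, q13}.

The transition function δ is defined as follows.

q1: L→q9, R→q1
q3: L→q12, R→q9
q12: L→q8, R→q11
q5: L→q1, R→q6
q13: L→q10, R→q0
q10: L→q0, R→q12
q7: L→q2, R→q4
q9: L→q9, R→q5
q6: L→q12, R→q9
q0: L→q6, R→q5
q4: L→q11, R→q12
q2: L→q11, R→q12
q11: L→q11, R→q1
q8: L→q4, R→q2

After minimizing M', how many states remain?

8

First remove the unreachable states {q0,q3,q7,q10,q13}; 9 states remain.
Start with accepting vs non-accepting: {q1,q5,q12} | {q2,q4,q6,q8,q9,q11}.
On input L, block {q1,q5,q12} splits into {q1,q12} and {q5}.
On input R, block {q1,q12} splits into {q1} and {q12}.
Refine {q2,q4,q6,q8,q9,q11} on symbol L: members go to different blocks, giving {q2,q4,q8,q9,q11} and {q6}.
On input R, block {q2,q4,q8,q9,q11} splits into {q2,q4} and {q8} and {q9} and {q11}.
No further refinement is possible. Final partition (8 blocks): {q1} | {q2,q4} | {q5} | {q12} | {q6} | {q8} | {q9} | {q11}.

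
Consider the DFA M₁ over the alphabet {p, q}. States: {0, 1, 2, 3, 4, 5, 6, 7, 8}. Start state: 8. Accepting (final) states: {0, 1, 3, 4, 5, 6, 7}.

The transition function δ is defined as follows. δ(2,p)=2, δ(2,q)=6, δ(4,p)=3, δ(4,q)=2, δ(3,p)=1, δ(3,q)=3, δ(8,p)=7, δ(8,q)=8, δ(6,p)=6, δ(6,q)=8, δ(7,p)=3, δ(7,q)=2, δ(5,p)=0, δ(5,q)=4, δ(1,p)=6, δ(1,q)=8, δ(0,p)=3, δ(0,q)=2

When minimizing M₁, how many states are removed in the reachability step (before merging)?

3

Starting at 8 and following transitions, the reachable set is {1, 2, 3, 6, 7, 8}. That leaves 0, 4, 5 unreachable — 3 in total.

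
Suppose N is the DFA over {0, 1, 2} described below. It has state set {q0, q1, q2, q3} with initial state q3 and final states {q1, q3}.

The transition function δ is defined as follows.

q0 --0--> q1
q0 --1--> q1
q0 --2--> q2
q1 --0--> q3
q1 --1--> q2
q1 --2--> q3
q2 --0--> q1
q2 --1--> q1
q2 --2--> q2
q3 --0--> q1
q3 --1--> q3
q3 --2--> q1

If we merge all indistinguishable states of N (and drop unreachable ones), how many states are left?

3

States {q0} cannot be reached from the start state, so discard them.
Start with accepting vs non-accepting: {q1,q3} | {q2}.
Split {q1,q3} by δ(·,1) → {q1} and {q3}.
No further refinement is possible. Final partition (3 blocks): {q1} | {q2} | {q3}.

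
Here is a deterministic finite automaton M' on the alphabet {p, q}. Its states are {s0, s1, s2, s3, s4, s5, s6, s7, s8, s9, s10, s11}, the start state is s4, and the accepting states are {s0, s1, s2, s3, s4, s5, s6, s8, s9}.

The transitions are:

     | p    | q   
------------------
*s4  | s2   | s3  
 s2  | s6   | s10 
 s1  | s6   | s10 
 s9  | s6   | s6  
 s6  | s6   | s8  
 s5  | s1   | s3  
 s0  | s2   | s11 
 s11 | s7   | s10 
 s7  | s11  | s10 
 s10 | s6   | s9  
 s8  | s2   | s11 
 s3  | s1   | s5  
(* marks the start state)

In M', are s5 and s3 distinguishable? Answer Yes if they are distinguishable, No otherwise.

First remove the unreachable states {s0}; 11 states remain.
Start with accepting vs non-accepting: {s1,s2,s3,s4,s5,s6,s8,s9} | {s7,s10,s11}.
Split {s1,s2,s3,s4,s5,s6,s8,s9} by δ(·,q) → {s3,s4,s5,s6,s9} and {s1,s2,s8}.
Refine {s3,s4,s5,s6,s9} on symbol p: members go to different blocks, giving {s3,s4,s5} and {s6,s9}.
Refine {s7,s10,s11} on symbol p: members go to different blocks, giving {s7,s11} and {s10}.
Refine {s1,s2,s8} on symbol p: members go to different blocks, giving {s1,s2} and {s8}.
Refine {s6,s9} on symbol q: members go to different blocks, giving {s6} and {s9}.
The partition is now stable with 7 blocks: {s3,s4,s5} | {s7,s11} | {s1,s2} | {s6} | {s10} | {s8} | {s9}.
s5 and s3 lie in the same block of the stable partition, so they are equivalent — no string distinguishes them.

No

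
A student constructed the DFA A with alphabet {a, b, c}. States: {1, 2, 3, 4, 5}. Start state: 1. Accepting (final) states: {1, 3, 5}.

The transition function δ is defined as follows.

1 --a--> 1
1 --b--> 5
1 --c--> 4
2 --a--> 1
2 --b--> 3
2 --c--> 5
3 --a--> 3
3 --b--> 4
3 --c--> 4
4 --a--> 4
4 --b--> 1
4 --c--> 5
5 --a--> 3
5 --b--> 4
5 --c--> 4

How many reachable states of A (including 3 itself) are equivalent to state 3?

States {2} cannot be reached from the start state, so discard them.
P0 = {1,3,5} | {4}.
On input b, block {1,3,5} splits into {3,5} and {1}.
Stable partition: {3,5} | {4} | {1} — 3 equivalence classes.
The equivalence class containing 3 is {3,5}, of size 2.

2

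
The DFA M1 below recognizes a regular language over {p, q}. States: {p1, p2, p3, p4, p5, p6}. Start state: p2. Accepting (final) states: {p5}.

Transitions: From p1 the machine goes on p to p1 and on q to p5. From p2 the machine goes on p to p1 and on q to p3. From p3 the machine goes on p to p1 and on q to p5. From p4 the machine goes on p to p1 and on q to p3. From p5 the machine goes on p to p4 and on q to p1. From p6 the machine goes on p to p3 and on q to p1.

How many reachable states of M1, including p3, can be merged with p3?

2

First remove the unreachable states {p6}; 5 states remain.
Initial partition by acceptance: {p5} | {p1,p2,p3,p4}.
On input q, block {p1,p2,p3,p4} splits into {p1,p3} and {p2,p4}.
Stable partition: {p5} | {p1,p3} | {p2,p4} — 3 equivalence classes.
The equivalence class containing p3 is {p1,p3}, of size 2.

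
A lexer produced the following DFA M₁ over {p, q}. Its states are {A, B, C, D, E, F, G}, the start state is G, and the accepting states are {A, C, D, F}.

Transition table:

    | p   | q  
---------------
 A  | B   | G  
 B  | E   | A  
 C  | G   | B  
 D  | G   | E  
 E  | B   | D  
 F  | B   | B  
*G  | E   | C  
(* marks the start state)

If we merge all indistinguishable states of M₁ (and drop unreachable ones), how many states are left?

States {F} cannot be reached from the start state, so discard them.
Initial partition by acceptance: {A,C,D} | {B,E,G}.
No further refinement is possible. Final partition (2 blocks): {A,C,D} | {B,E,G}.

2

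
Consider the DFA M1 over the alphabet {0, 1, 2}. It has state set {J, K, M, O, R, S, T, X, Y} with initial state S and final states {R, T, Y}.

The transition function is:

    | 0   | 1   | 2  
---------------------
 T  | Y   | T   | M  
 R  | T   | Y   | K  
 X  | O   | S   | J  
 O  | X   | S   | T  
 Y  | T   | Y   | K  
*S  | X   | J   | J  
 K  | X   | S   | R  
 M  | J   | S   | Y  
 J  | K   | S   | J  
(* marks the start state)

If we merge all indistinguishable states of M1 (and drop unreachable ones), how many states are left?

Initial partition by acceptance: {R,T,Y} | {J,K,M,O,S,X}.
On input 2, block {J,K,M,O,S,X} splits into {K,M,O} and {J,S,X}.
Split {J,S,X} by δ(·,0) → {J,X} and {S}.
Stable partition: {R,T,Y} | {K,M,O} | {J,X} | {S} — 4 equivalence classes.

4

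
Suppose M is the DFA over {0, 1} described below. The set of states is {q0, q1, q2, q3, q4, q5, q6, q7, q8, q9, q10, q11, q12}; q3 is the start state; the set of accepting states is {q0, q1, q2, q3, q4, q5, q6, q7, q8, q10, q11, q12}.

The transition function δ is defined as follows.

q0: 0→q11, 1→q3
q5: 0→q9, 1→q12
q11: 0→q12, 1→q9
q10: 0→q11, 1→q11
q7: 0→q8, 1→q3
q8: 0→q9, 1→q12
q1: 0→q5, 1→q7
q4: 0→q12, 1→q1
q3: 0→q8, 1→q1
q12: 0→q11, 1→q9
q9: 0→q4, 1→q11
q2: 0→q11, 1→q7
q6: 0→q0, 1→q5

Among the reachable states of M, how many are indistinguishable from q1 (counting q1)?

3

First remove the unreachable states {q0,q2,q6,q10}; 9 states remain.
Initial partition by acceptance: {q1,q3,q4,q5,q7,q8,q11,q12} | {q9}.
Split {q1,q3,q4,q5,q7,q8,q11,q12} by δ(·,0) → {q1,q3,q4,q7,q11,q12} and {q5,q8}.
Refine {q1,q3,q4,q7,q11,q12} on symbol 0: members go to different blocks, giving {q1,q3,q7} and {q4,q11,q12}.
Refine {q4,q11,q12} on symbol 1: members go to different blocks, giving {q11,q12} and {q4}.
Stable partition: {q1,q3,q7} | {q9} | {q5,q8} | {q11,q12} | {q4} — 5 equivalence classes.
The equivalence class containing q1 is {q1,q3,q7}, of size 3.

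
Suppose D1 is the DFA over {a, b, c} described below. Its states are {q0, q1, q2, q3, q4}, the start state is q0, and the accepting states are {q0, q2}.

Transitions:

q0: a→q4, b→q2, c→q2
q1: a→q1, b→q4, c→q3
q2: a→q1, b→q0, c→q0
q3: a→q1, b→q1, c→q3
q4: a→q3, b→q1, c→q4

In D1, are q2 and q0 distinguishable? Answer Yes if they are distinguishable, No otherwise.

No

All states are reachable from the start state.
P0 = {q0,q2} | {q1,q3,q4}.
Stable partition: {q0,q2} | {q1,q3,q4} — 2 equivalence classes.
q2 and q0 lie in the same block of the stable partition, so they are equivalent — no string distinguishes them.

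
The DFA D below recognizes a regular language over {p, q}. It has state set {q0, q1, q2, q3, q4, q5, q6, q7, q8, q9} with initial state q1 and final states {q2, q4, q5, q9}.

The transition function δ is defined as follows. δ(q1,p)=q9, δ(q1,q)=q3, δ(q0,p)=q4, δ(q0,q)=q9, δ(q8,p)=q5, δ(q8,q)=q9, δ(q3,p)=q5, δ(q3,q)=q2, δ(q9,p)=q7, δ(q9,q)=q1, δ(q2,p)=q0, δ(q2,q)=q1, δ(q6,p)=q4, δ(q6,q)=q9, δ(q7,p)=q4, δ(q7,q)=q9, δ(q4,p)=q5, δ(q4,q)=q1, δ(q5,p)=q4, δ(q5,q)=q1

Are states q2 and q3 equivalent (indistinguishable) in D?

No

First remove the unreachable states {q6,q8}; 8 states remain.
Initial partition by acceptance: {q2,q4,q5,q9} | {q0,q1,q3,q7}.
On input p, block {q2,q4,q5,q9} splits into {q2,q9} and {q4,q5}.
On input p, block {q0,q1,q3,q7} splits into {q0,q3,q7} and {q1}.
The partition is now stable with 4 blocks: {q2,q9} | {q0,q3,q7} | {q4,q5} | {q1}.
q2 and q3 end up in different blocks, so they are distinguishable. For instance, the string 'ε' is accepted from only q2.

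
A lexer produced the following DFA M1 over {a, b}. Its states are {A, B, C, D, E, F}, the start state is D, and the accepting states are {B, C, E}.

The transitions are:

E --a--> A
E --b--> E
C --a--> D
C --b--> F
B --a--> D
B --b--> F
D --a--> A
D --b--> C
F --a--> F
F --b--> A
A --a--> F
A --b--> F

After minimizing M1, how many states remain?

First remove the unreachable states {B,E}; 4 states remain.
P0 = {C} | {A,D,F}.
Refine {A,D,F} on symbol b: members go to different blocks, giving {A,F} and {D}.
The partition is now stable with 3 blocks: {C} | {A,F} | {D}.

3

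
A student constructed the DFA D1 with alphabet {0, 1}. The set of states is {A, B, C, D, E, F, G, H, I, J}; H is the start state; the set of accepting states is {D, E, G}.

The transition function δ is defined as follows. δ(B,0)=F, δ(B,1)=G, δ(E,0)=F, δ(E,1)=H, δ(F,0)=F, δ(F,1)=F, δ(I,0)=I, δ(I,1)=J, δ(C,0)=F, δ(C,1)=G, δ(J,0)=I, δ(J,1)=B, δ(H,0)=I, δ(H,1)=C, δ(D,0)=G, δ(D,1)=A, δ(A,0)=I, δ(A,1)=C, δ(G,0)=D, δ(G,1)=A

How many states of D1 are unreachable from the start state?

1

No path from H leads to E; the other 9 states are all reachable.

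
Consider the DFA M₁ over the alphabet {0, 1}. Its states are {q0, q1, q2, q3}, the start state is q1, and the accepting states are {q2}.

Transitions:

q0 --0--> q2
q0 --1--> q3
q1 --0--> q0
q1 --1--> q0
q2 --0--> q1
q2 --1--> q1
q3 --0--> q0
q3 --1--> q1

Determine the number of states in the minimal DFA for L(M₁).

All states are reachable from the start state.
Start with accepting vs non-accepting: {q2} | {q0,q1,q3}.
Refine {q0,q1,q3} on symbol 0: members go to different blocks, giving {q1,q3} and {q0}.
On input 1, block {q1,q3} splits into {q1} and {q3}.
Stable partition: {q2} | {q1} | {q0} | {q3} — 4 equivalence classes.

4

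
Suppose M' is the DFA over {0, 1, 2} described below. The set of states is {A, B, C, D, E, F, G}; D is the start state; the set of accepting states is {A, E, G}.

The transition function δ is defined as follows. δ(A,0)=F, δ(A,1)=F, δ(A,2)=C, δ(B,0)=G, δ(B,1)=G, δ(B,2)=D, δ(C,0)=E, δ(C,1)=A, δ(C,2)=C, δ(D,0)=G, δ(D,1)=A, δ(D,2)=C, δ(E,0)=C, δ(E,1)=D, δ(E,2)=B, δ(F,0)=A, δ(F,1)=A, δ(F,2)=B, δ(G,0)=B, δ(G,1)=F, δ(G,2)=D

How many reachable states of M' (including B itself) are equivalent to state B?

Start with accepting vs non-accepting: {A,E,G} | {B,C,D,F}.
Stable partition: {A,E,G} | {B,C,D,F} — 2 equivalence classes.
State B belongs to the block {B,C,D,F}, which has 4 states.

4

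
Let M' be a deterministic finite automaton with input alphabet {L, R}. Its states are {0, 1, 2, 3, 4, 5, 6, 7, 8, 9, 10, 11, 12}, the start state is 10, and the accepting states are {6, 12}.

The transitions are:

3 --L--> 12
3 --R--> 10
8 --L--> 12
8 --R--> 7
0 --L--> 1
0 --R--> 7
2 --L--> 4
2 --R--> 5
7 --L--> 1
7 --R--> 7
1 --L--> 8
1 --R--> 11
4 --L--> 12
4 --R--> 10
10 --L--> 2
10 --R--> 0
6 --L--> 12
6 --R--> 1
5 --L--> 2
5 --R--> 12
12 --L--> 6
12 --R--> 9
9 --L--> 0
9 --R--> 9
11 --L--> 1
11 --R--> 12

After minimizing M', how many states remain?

7

Reachable states from the start: {0,1,2,4,5,6,7,8,9,10,11,12}. Unreachable: {3} — drop them.
Initial partition by acceptance: {6,12} | {0,1,2,4,5,7,8,9,10,11}.
Split {0,1,2,4,5,7,8,9,10,11} by δ(·,L) → {0,1,2,5,7,9,10,11} and {4,8}.
Refine {0,1,2,5,7,9,10,11} on symbol L: members go to different blocks, giving {0,5,7,9,10,11} and {1,2}.
Split {6,12} by δ(·,R) → {6} and {12}.
On input L, block {0,5,7,9,10,11} splits into {0,5,7,10,11} and {9}.
Split {0,5,7,10,11} by δ(·,R) → {0,7,10} and {5,11}.
Stable partition: {6} | {0,7,10} | {4,8} | {1,2} | {12} | {9} | {5,11} — 7 equivalence classes.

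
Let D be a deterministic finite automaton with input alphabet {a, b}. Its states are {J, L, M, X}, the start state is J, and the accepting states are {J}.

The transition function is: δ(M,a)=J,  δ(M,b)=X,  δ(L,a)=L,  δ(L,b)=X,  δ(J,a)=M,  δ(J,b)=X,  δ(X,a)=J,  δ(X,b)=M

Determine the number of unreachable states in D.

No path from J leads to L; the other 3 states are all reachable.

1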